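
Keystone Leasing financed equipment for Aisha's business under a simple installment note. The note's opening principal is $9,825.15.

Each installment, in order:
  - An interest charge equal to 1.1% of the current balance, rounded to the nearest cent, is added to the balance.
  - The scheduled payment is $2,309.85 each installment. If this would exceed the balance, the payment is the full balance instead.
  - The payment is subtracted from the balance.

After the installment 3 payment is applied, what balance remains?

# | Opening | Interest | Payment | End bal
1 | $9,825.15 | $108.08 | $2,309.85 | $7,623.38
2 | $7,623.38 | $83.86 | $2,309.85 | $5,397.39
3 | $5,397.39 | $59.37 | $2,309.85 | $3,146.91

$3,146.91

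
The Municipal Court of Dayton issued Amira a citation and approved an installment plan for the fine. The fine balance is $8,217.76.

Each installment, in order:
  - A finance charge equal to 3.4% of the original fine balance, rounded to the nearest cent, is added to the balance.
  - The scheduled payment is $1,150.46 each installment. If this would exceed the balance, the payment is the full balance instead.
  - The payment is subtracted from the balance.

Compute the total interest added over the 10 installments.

$2,794.00

Installment 1: opening $8,217.76; interest $279.40 → $8,497.16; payment $1,150.46; balance $7,346.70
Installment 2: opening $7,346.70; interest $279.40 → $7,626.10; payment $1,150.46; balance $6,475.64
Installment 3: opening $6,475.64; interest $279.40 → $6,755.04; payment $1,150.46; balance $5,604.58
Installment 4: opening $5,604.58; interest $279.40 → $5,883.98; payment $1,150.46; balance $4,733.52
Installment 5: opening $4,733.52; interest $279.40 → $5,012.92; payment $1,150.46; balance $3,862.46
Installment 6: opening $3,862.46; interest $279.40 → $4,141.86; payment $1,150.46; balance $2,991.40
Installment 7: opening $2,991.40; interest $279.40 → $3,270.80; payment $1,150.46; balance $2,120.34
Installment 8: opening $2,120.34; interest $279.40 → $2,399.74; payment $1,150.46; balance $1,249.28
Installment 9: opening $1,249.28; interest $279.40 → $1,528.68; payment $1,150.46; balance $378.22
Installment 10: opening $378.22; interest $279.40 → $657.62; payment $657.62; balance $0.00
Total interest: $279.40 + $279.40 + $279.40 + $279.40 + $279.40 + $279.40 + $279.40 + $279.40 + $279.40 + $279.40 = $2,794.00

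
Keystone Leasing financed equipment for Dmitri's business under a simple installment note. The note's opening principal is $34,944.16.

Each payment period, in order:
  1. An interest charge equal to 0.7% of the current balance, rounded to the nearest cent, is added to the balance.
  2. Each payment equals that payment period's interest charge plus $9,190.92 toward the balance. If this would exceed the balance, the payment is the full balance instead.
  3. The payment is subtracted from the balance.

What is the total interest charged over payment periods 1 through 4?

Payment period 1: $34,944.16 +$244.61 interest = $35,188.77; pay $9,435.53 → $25,753.24
Payment period 2: $25,753.24 +$180.27 interest = $25,933.51; pay $9,371.19 → $16,562.32
Payment period 3: $16,562.32 +$115.94 interest = $16,678.26; pay $9,306.86 → $7,371.40
Payment period 4: $7,371.40 +$51.60 interest = $7,423.00; pay $7,423.00 → $0.00
Total interest: $244.61 + $180.27 + $115.94 + $51.60 = $592.42

$592.42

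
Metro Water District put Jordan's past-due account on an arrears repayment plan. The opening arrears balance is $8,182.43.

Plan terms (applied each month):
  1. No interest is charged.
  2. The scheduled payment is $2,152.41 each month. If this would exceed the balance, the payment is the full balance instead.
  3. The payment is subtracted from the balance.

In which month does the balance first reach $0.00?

Month 1: opening $8,182.43; payment $2,152.41; balance $6,030.02
Month 2: opening $6,030.02; payment $2,152.41; balance $3,877.61
Month 3: opening $3,877.61; payment $2,152.41; balance $1,725.20
Month 4: opening $1,725.20; payment $1,725.20; balance $0.00
Balance reaches $0.00 in month 4.

4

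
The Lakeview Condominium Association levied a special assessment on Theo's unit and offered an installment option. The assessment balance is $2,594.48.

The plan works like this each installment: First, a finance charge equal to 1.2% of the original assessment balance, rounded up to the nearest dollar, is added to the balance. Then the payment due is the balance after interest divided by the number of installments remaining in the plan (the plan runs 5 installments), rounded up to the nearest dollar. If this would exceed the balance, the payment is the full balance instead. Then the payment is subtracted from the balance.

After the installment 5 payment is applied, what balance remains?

$0.00

Installment 1: opening $2,594.48; interest $32.00 → $2,626.48; payment $526.00; balance $2,100.48
Installment 2: opening $2,100.48; interest $32.00 → $2,132.48; payment $534.00; balance $1,598.48
Installment 3: opening $1,598.48; interest $32.00 → $1,630.48; payment $544.00; balance $1,086.48
Installment 4: opening $1,086.48; interest $32.00 → $1,118.48; payment $560.00; balance $558.48
Installment 5: opening $558.48; interest $32.00 → $590.48; payment $590.48; balance $0.00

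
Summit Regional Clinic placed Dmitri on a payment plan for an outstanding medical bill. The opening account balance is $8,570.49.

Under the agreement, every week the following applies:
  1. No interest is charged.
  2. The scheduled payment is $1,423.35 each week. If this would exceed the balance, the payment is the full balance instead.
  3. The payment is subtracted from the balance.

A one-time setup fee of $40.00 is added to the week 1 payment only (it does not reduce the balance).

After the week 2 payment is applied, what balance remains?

$5,723.79

# | Opening | Payment | Fee | End bal
1 | $8,570.49 | $1,423.35 | $40.00 | $7,147.14
2 | $7,147.14 | $1,423.35 | — | $5,723.79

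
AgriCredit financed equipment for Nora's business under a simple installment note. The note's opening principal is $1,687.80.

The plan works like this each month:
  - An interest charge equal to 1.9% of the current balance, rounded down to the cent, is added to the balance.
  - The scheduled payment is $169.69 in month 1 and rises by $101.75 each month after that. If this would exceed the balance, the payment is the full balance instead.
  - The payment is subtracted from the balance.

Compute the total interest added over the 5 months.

Month 1: opening $1,687.80; interest $32.06 → $1,719.86; payment $169.69; balance $1,550.17
Month 2: opening $1,550.17; interest $29.45 → $1,579.62; payment $271.44; balance $1,308.18
Month 3: opening $1,308.18; interest $24.85 → $1,333.03; payment $373.19; balance $959.84
Month 4: opening $959.84; interest $18.23 → $978.07; payment $474.94; balance $503.13
Month 5: opening $503.13; interest $9.55 → $512.68; payment $512.68; balance $0.00
Total interest: $32.06 + $29.45 + $24.85 + $18.23 + $9.55 = $114.14

$114.14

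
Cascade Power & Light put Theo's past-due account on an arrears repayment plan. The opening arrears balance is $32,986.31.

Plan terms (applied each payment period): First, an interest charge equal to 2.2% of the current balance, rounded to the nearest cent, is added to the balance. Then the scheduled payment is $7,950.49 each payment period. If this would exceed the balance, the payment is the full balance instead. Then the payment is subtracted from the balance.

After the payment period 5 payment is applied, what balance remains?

$0.00

# | Opening | Interest | Payment | End bal
1 | $32,986.31 | $725.70 | $7,950.49 | $25,761.52
2 | $25,761.52 | $566.75 | $7,950.49 | $18,377.78
3 | $18,377.78 | $404.31 | $7,950.49 | $10,831.60
4 | $10,831.60 | $238.30 | $7,950.49 | $3,119.41
5 | $3,119.41 | $68.63 | $3,188.04 | $0.00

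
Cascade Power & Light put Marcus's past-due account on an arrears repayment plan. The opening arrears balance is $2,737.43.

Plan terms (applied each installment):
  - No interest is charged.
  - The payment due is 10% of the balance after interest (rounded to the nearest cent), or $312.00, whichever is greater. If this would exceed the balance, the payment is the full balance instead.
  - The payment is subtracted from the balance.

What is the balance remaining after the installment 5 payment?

$1,177.43

Installment 1: $2,737.43 − $312.00 → $2,425.43
Installment 2: $2,425.43 − $312.00 → $2,113.43
Installment 3: $2,113.43 − $312.00 → $1,801.43
Installment 4: $1,801.43 − $312.00 → $1,489.43
Installment 5: $1,489.43 − $312.00 → $1,177.43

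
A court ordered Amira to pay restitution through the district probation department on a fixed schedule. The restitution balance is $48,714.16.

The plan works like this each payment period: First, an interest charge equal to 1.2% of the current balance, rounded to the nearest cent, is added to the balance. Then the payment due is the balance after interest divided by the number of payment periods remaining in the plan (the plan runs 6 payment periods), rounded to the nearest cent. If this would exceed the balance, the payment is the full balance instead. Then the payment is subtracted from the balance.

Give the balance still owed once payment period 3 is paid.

Payment period 1: opening $48,714.16; interest $584.57 → $49,298.73; payment $8,216.46; balance $41,082.27
Payment period 2: opening $41,082.27; interest $492.99 → $41,575.26; payment $8,315.05; balance $33,260.21
Payment period 3: opening $33,260.21; interest $399.12 → $33,659.33; payment $8,414.83; balance $25,244.50

$25,244.50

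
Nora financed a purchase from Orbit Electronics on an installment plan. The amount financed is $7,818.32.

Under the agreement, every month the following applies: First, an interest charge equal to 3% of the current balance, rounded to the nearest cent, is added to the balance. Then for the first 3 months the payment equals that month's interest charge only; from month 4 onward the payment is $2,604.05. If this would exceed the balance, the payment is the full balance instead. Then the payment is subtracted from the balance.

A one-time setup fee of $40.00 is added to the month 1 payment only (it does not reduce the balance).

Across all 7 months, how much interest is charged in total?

Month 1: $7,818.32 +$234.55 interest = $8,052.87; pay $234.55 (+ $40.00 fee) → $7,818.32
Month 2: $7,818.32 +$234.55 interest = $8,052.87; pay $234.55 → $7,818.32
Month 3: $7,818.32 +$234.55 interest = $8,052.87; pay $234.55 → $7,818.32
Month 4: $7,818.32 +$234.55 interest = $8,052.87; pay $2,604.05 → $5,448.82
Month 5: $5,448.82 +$163.46 interest = $5,612.28; pay $2,604.05 → $3,008.23
Month 6: $3,008.23 +$90.25 interest = $3,098.48; pay $2,604.05 → $494.43
Month 7: $494.43 +$14.83 interest = $509.26; pay $509.26 → $0.00
Total interest: $234.55 + $234.55 + $234.55 + $234.55 + $163.46 + $90.25 + $14.83 = $1,206.74

$1,206.74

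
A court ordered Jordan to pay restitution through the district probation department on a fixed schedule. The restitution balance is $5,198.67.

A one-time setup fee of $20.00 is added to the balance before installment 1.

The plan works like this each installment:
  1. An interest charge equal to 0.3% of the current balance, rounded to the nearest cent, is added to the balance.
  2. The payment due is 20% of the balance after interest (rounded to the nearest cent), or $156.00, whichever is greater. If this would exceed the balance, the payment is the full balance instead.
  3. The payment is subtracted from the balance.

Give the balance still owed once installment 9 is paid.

$719.58

# | Opening | Interest | Payment | End bal
1 | $5,218.67 | $15.66 | $1,046.87 | $4,187.46
2 | $4,187.46 | $12.56 | $840.00 | $3,360.02
3 | $3,360.02 | $10.08 | $674.02 | $2,696.08
4 | $2,696.08 | $8.09 | $540.83 | $2,163.34
5 | $2,163.34 | $6.49 | $433.97 | $1,735.86
6 | $1,735.86 | $5.21 | $348.21 | $1,392.86
7 | $1,392.86 | $4.18 | $279.41 | $1,117.63
8 | $1,117.63 | $3.35 | $224.20 | $896.78
9 | $896.78 | $2.69 | $179.89 | $719.58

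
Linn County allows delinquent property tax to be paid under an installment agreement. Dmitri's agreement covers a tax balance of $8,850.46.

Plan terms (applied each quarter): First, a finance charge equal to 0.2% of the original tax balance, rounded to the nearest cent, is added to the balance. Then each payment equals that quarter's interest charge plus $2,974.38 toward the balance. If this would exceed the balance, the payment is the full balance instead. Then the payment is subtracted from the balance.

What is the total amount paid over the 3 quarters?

Quarter 1: $8,850.46 +$17.70 interest = $8,868.16; pay $2,992.08 → $5,876.08
Quarter 2: $5,876.08 +$17.70 interest = $5,893.78; pay $2,992.08 → $2,901.70
Quarter 3: $2,901.70 +$17.70 interest = $2,919.40; pay $2,919.40 → $0.00
Total paid: $8,903.56

$8,903.56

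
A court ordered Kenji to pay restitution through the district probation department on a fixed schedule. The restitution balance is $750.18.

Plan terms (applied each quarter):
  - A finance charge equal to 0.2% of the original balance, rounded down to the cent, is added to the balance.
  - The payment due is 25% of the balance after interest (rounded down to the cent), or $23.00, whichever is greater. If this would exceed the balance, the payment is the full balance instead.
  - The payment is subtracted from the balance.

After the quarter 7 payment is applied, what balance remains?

$104.05

Quarter 1: $750.18 +$1.50 interest = $751.68; pay $187.92 → $563.76
Quarter 2: $563.76 +$1.50 interest = $565.26; pay $141.31 → $423.95
Quarter 3: $423.95 +$1.50 interest = $425.45; pay $106.36 → $319.09
Quarter 4: $319.09 +$1.50 interest = $320.59; pay $80.14 → $240.45
Quarter 5: $240.45 +$1.50 interest = $241.95; pay $60.48 → $181.47
Quarter 6: $181.47 +$1.50 interest = $182.97; pay $45.74 → $137.23
Quarter 7: $137.23 +$1.50 interest = $138.73; pay $34.68 → $104.05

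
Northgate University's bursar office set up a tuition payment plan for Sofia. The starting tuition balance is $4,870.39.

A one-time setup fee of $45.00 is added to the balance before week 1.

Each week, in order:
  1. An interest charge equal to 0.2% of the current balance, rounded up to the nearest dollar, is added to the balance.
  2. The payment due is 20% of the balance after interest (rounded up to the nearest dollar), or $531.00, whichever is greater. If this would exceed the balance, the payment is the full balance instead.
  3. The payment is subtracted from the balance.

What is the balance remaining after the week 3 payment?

$2,531.39

# | Opening | Interest | Payment | End bal
1 | $4,915.39 | $10.00 | $986.00 | $3,939.39
2 | $3,939.39 | $8.00 | $790.00 | $3,157.39
3 | $3,157.39 | $7.00 | $633.00 | $2,531.39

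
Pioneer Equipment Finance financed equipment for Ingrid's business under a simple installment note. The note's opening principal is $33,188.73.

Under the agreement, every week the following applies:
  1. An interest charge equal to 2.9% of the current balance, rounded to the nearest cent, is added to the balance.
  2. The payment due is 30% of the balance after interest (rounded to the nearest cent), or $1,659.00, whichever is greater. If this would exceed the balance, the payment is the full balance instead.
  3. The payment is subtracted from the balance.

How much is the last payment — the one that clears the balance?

$1,586.57

Week 1: $33,188.73 +$962.47 interest = $34,151.20; pay $10,245.36 → $23,905.84
Week 2: $23,905.84 +$693.27 interest = $24,599.11; pay $7,379.73 → $17,219.38
Week 3: $17,219.38 +$499.36 interest = $17,718.74; pay $5,315.62 → $12,403.12
Week 4: $12,403.12 +$359.69 interest = $12,762.81; pay $3,828.84 → $8,933.97
Week 5: $8,933.97 +$259.09 interest = $9,193.06; pay $2,757.92 → $6,435.14
Week 6: $6,435.14 +$186.62 interest = $6,621.76; pay $1,986.53 → $4,635.23
Week 7: $4,635.23 +$134.42 interest = $4,769.65; pay $1,659.00 → $3,110.65
Week 8: $3,110.65 +$90.21 interest = $3,200.86; pay $1,659.00 → $1,541.86
Week 9: $1,541.86 +$44.71 interest = $1,586.57; pay $1,586.57 → $0.00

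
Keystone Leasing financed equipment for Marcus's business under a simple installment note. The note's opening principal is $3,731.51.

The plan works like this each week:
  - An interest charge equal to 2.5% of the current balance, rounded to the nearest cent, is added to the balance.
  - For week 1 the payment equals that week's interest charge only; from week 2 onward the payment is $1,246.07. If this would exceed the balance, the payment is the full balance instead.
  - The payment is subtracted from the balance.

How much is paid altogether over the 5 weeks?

Week 1: $3,731.51 +$93.29 interest = $3,824.80; pay $93.29 → $3,731.51
Week 2: $3,731.51 +$93.29 interest = $3,824.80; pay $1,246.07 → $2,578.73
Week 3: $2,578.73 +$64.47 interest = $2,643.20; pay $1,246.07 → $1,397.13
Week 4: $1,397.13 +$34.93 interest = $1,432.06; pay $1,246.07 → $185.99
Week 5: $185.99 +$4.65 interest = $190.64; pay $190.64 → $0.00
Total paid: $4,022.14

$4,022.14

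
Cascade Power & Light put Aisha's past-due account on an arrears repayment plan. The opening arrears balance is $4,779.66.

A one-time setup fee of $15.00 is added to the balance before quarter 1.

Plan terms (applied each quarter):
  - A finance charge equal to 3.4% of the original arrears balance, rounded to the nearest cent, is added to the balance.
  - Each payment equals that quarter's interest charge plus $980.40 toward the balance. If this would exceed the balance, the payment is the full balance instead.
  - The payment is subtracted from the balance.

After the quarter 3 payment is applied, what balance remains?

# | Opening | Interest | Payment | End bal
1 | $4,794.66 | $162.51 | $1,142.91 | $3,814.26
2 | $3,814.26 | $162.51 | $1,142.91 | $2,833.86
3 | $2,833.86 | $162.51 | $1,142.91 | $1,853.46

$1,853.46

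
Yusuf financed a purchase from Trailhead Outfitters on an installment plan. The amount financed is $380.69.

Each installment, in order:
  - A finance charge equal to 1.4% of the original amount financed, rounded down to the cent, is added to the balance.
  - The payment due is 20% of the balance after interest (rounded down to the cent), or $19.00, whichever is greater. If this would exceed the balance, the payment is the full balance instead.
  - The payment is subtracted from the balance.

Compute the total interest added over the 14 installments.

$74.48

Installment 1: $380.69 +$5.32 interest = $386.01; pay $77.20 → $308.81
Installment 2: $308.81 +$5.32 interest = $314.13; pay $62.82 → $251.31
Installment 3: $251.31 +$5.32 interest = $256.63; pay $51.32 → $205.31
Installment 4: $205.31 +$5.32 interest = $210.63; pay $42.12 → $168.51
Installment 5: $168.51 +$5.32 interest = $173.83; pay $34.76 → $139.07
Installment 6: $139.07 +$5.32 interest = $144.39; pay $28.87 → $115.52
Installment 7: $115.52 +$5.32 interest = $120.84; pay $24.16 → $96.68
Installment 8: $96.68 +$5.32 interest = $102.00; pay $20.40 → $81.60
Installment 9: $81.60 +$5.32 interest = $86.92; pay $19.00 → $67.92
Installment 10: $67.92 +$5.32 interest = $73.24; pay $19.00 → $54.24
Installment 11: $54.24 +$5.32 interest = $59.56; pay $19.00 → $40.56
Installment 12: $40.56 +$5.32 interest = $45.88; pay $19.00 → $26.88
Installment 13: $26.88 +$5.32 interest = $32.20; pay $19.00 → $13.20
Installment 14: $13.20 +$5.32 interest = $18.52; pay $18.52 → $0.00
Total interest: $5.32 + $5.32 + $5.32 + $5.32 + $5.32 + $5.32 + $5.32 + $5.32 + $5.32 + $5.32 + $5.32 + $5.32 + $5.32 + $5.32 = $74.48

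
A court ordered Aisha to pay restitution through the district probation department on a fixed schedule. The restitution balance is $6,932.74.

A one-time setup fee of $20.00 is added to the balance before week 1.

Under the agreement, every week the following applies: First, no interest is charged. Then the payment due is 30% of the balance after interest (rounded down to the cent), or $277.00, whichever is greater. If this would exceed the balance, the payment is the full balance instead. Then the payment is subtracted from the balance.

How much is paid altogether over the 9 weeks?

$6,952.74

# | Opening | Payment | End bal
1 | $6,952.74 | $2,085.82 | $4,866.92
2 | $4,866.92 | $1,460.07 | $3,406.85
3 | $3,406.85 | $1,022.05 | $2,384.80
4 | $2,384.80 | $715.44 | $1,669.36
5 | $1,669.36 | $500.80 | $1,168.56
6 | $1,168.56 | $350.56 | $818.00
7 | $818.00 | $277.00 | $541.00
8 | $541.00 | $277.00 | $264.00
9 | $264.00 | $264.00 | $0.00
Total paid: $6,952.74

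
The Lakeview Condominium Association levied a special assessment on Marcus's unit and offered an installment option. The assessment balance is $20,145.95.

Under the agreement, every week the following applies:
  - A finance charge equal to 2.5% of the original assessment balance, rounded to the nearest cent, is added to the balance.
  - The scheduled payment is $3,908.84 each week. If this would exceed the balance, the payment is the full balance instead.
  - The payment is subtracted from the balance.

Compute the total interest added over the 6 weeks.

# | Opening | Interest | Payment | End bal
1 | $20,145.95 | $503.65 | $3,908.84 | $16,740.76
2 | $16,740.76 | $503.65 | $3,908.84 | $13,335.57
3 | $13,335.57 | $503.65 | $3,908.84 | $9,930.38
4 | $9,930.38 | $503.65 | $3,908.84 | $6,525.19
5 | $6,525.19 | $503.65 | $3,908.84 | $3,120.00
6 | $3,120.00 | $503.65 | $3,623.65 | $0.00
Total interest: $503.65 + $503.65 + $503.65 + $503.65 + $503.65 + $503.65 = $3,021.90

$3,021.90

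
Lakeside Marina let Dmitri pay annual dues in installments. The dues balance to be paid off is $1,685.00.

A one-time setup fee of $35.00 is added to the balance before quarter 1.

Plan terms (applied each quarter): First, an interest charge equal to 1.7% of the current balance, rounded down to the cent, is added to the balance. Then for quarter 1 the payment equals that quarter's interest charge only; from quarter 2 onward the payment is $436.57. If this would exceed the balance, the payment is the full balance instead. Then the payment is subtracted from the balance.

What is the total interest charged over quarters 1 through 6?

$104.99

Quarter 1: opening $1,720.00; interest $29.24 → $1,749.24; payment $29.24; balance $1,720.00
Quarter 2: opening $1,720.00; interest $29.24 → $1,749.24; payment $436.57; balance $1,312.67
Quarter 3: opening $1,312.67; interest $22.31 → $1,334.98; payment $436.57; balance $898.41
Quarter 4: opening $898.41; interest $15.27 → $913.68; payment $436.57; balance $477.11
Quarter 5: opening $477.11; interest $8.11 → $485.22; payment $436.57; balance $48.65
Quarter 6: opening $48.65; interest $0.82 → $49.47; payment $49.47; balance $0.00
Total interest: $29.24 + $29.24 + $22.31 + $15.27 + $8.11 + $0.82 = $104.99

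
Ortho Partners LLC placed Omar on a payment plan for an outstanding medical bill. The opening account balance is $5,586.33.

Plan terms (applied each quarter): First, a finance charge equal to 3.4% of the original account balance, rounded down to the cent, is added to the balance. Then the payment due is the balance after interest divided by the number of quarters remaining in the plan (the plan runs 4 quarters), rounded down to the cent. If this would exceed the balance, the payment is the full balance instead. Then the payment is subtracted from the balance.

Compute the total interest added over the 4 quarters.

$759.72

# | Opening | Interest | Payment | End bal
1 | $5,586.33 | $189.93 | $1,444.06 | $4,332.20
2 | $4,332.20 | $189.93 | $1,507.37 | $3,014.76
3 | $3,014.76 | $189.93 | $1,602.34 | $1,602.35
4 | $1,602.35 | $189.93 | $1,792.28 | $0.00
Total interest: $189.93 + $189.93 + $189.93 + $189.93 = $759.72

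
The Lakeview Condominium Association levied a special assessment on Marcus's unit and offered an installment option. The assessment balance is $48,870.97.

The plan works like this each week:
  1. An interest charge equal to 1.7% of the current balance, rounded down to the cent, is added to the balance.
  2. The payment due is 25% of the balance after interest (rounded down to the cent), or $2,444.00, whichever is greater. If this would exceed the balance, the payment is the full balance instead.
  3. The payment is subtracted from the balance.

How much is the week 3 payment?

Week 1: $48,870.97 +$830.80 interest = $49,701.77; pay $12,425.44 → $37,276.33
Week 2: $37,276.33 +$633.69 interest = $37,910.02; pay $9,477.50 → $28,432.52
Week 3: $28,432.52 +$483.35 interest = $28,915.87; pay $7,228.96 → $21,686.91

$7,228.96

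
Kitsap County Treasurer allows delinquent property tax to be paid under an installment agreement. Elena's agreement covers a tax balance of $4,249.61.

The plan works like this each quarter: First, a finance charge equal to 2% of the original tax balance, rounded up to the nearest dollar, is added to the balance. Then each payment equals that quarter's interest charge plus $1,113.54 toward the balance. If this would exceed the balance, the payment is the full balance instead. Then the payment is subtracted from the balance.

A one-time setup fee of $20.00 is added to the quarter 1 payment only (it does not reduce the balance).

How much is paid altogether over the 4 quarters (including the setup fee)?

$4,609.61

Quarter 1: opening $4,249.61; interest $85.00 → $4,334.61; payment $1,198.54 (+ $20.00 fee); balance $3,136.07
Quarter 2: opening $3,136.07; interest $85.00 → $3,221.07; payment $1,198.54; balance $2,022.53
Quarter 3: opening $2,022.53; interest $85.00 → $2,107.53; payment $1,198.54; balance $908.99
Quarter 4: opening $908.99; interest $85.00 → $993.99; payment $993.99; balance $0.00
Total paid: $4,609.61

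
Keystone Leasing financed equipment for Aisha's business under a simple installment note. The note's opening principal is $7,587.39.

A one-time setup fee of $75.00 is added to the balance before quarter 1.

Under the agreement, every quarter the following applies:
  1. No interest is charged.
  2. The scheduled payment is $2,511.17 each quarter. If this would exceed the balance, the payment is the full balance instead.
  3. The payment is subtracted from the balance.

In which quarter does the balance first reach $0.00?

4

Quarter 1: opening $7,662.39; payment $2,511.17; balance $5,151.22
Quarter 2: opening $5,151.22; payment $2,511.17; balance $2,640.05
Quarter 3: opening $2,640.05; payment $2,511.17; balance $128.88
Quarter 4: opening $128.88; payment $128.88; balance $0.00
Balance reaches $0.00 in quarter 4.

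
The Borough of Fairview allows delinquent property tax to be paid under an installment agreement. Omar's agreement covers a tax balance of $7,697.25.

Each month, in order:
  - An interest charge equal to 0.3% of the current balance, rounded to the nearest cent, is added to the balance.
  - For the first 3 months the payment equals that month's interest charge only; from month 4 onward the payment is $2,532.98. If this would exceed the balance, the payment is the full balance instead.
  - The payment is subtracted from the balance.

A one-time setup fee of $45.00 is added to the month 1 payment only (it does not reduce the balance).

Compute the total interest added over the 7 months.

Month 1: $7,697.25 +$23.09 interest = $7,720.34; pay $23.09 (+ $45.00 fee) → $7,697.25
Month 2: $7,697.25 +$23.09 interest = $7,720.34; pay $23.09 → $7,697.25
Month 3: $7,697.25 +$23.09 interest = $7,720.34; pay $23.09 → $7,697.25
Month 4: $7,697.25 +$23.09 interest = $7,720.34; pay $2,532.98 → $5,187.36
Month 5: $5,187.36 +$15.56 interest = $5,202.92; pay $2,532.98 → $2,669.94
Month 6: $2,669.94 +$8.01 interest = $2,677.95; pay $2,532.98 → $144.97
Month 7: $144.97 +$0.43 interest = $145.40; pay $145.40 → $0.00
Total interest: $23.09 + $23.09 + $23.09 + $23.09 + $15.56 + $8.01 + $0.43 = $116.36

$116.36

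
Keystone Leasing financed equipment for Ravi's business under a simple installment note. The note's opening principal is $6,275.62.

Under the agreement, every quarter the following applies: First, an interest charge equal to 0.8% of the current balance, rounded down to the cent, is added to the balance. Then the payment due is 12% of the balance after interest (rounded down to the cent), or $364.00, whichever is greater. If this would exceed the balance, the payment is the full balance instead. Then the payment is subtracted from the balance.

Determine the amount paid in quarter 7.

Quarter 1: $6,275.62 +$50.20 interest = $6,325.82; pay $759.09 → $5,566.73
Quarter 2: $5,566.73 +$44.53 interest = $5,611.26; pay $673.35 → $4,937.91
Quarter 3: $4,937.91 +$39.50 interest = $4,977.41; pay $597.28 → $4,380.13
Quarter 4: $4,380.13 +$35.04 interest = $4,415.17; pay $529.82 → $3,885.35
Quarter 5: $3,885.35 +$31.08 interest = $3,916.43; pay $469.97 → $3,446.46
Quarter 6: $3,446.46 +$27.57 interest = $3,474.03; pay $416.88 → $3,057.15
Quarter 7: $3,057.15 +$24.45 interest = $3,081.60; pay $369.79 → $2,711.81

$369.79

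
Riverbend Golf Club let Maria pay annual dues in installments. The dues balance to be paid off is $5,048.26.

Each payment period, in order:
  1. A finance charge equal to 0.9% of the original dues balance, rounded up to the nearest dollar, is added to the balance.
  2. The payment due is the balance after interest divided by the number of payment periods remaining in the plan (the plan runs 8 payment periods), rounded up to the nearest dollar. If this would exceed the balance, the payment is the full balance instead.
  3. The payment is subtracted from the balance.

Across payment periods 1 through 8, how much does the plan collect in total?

$5,416.26

Payment period 1: opening $5,048.26; interest $46.00 → $5,094.26; payment $637.00; balance $4,457.26
Payment period 2: opening $4,457.26; interest $46.00 → $4,503.26; payment $644.00; balance $3,859.26
Payment period 3: opening $3,859.26; interest $46.00 → $3,905.26; payment $651.00; balance $3,254.26
Payment period 4: opening $3,254.26; interest $46.00 → $3,300.26; payment $661.00; balance $2,639.26
Payment period 5: opening $2,639.26; interest $46.00 → $2,685.26; payment $672.00; balance $2,013.26
Payment period 6: opening $2,013.26; interest $46.00 → $2,059.26; payment $687.00; balance $1,372.26
Payment period 7: opening $1,372.26; interest $46.00 → $1,418.26; payment $710.00; balance $708.26
Payment period 8: opening $708.26; interest $46.00 → $754.26; payment $754.26; balance $0.00
Total paid: $5,416.26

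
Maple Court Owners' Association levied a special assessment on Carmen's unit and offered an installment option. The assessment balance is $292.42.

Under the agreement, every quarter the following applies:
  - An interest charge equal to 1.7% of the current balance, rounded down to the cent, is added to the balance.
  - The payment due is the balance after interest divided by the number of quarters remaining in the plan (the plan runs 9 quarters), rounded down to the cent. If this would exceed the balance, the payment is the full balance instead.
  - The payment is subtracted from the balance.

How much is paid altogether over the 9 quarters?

Quarter 1: opening $292.42; interest $4.97 → $297.39; payment $33.04; balance $264.35
Quarter 2: opening $264.35; interest $4.49 → $268.84; payment $33.60; balance $235.24
Quarter 3: opening $235.24; interest $3.99 → $239.23; payment $34.17; balance $205.06
Quarter 4: opening $205.06; interest $3.48 → $208.54; payment $34.75; balance $173.79
Quarter 5: opening $173.79; interest $2.95 → $176.74; payment $35.34; balance $141.40
Quarter 6: opening $141.40; interest $2.40 → $143.80; payment $35.95; balance $107.85
Quarter 7: opening $107.85; interest $1.83 → $109.68; payment $36.56; balance $73.12
Quarter 8: opening $73.12; interest $1.24 → $74.36; payment $37.18; balance $37.18
Quarter 9: opening $37.18; interest $0.63 → $37.81; payment $37.81; balance $0.00
Total paid: $318.40

$318.40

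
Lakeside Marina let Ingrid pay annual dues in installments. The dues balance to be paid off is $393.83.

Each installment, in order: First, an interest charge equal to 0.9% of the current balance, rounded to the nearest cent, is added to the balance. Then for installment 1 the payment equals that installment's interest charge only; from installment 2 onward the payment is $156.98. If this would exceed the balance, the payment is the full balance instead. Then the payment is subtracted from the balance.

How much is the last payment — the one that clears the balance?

Installment 1: opening $393.83; interest $3.54 → $397.37; payment $3.54; balance $393.83
Installment 2: opening $393.83; interest $3.54 → $397.37; payment $156.98; balance $240.39
Installment 3: opening $240.39; interest $2.16 → $242.55; payment $156.98; balance $85.57
Installment 4: opening $85.57; interest $0.77 → $86.34; payment $86.34; balance $0.00

$86.34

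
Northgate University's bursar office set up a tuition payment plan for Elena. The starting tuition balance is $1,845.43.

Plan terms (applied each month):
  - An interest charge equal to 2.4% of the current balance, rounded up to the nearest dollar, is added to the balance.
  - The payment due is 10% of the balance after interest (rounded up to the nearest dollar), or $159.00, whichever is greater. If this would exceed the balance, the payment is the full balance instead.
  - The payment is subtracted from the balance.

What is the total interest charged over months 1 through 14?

Month 1: $1,845.43 +$45.00 interest = $1,890.43; pay $190.00 → $1,700.43
Month 2: $1,700.43 +$41.00 interest = $1,741.43; pay $175.00 → $1,566.43
Month 3: $1,566.43 +$38.00 interest = $1,604.43; pay $161.00 → $1,443.43
Month 4: $1,443.43 +$35.00 interest = $1,478.43; pay $159.00 → $1,319.43
Month 5: $1,319.43 +$32.00 interest = $1,351.43; pay $159.00 → $1,192.43
Month 6: $1,192.43 +$29.00 interest = $1,221.43; pay $159.00 → $1,062.43
Month 7: $1,062.43 +$26.00 interest = $1,088.43; pay $159.00 → $929.43
Month 8: $929.43 +$23.00 interest = $952.43; pay $159.00 → $793.43
Month 9: $793.43 +$20.00 interest = $813.43; pay $159.00 → $654.43
Month 10: $654.43 +$16.00 interest = $670.43; pay $159.00 → $511.43
Month 11: $511.43 +$13.00 interest = $524.43; pay $159.00 → $365.43
Month 12: $365.43 +$9.00 interest = $374.43; pay $159.00 → $215.43
Month 13: $215.43 +$6.00 interest = $221.43; pay $159.00 → $62.43
Month 14: $62.43 +$2.00 interest = $64.43; pay $64.43 → $0.00
Total interest: $45.00 + $41.00 + $38.00 + $35.00 + $32.00 + $29.00 + $26.00 + $23.00 + $20.00 + $16.00 + $13.00 + $9.00 + $6.00 + $2.00 = $335.00

$335.00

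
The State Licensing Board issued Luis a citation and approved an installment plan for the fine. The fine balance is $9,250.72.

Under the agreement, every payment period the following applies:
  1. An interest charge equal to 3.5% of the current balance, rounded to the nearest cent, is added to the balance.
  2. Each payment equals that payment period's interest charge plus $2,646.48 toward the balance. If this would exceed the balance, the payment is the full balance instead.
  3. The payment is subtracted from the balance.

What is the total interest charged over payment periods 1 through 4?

$739.34

# | Opening | Interest | Payment | End bal
1 | $9,250.72 | $323.78 | $2,970.26 | $6,604.24
2 | $6,604.24 | $231.15 | $2,877.63 | $3,957.76
3 | $3,957.76 | $138.52 | $2,785.00 | $1,311.28
4 | $1,311.28 | $45.89 | $1,357.17 | $0.00
Total interest: $323.78 + $231.15 + $138.52 + $45.89 = $739.34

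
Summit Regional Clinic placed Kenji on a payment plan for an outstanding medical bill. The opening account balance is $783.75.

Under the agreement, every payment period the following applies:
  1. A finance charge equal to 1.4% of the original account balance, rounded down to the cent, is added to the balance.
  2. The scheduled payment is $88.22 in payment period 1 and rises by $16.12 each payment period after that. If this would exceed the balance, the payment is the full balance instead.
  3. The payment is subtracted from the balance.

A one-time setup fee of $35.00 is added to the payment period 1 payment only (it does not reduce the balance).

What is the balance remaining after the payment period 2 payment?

Payment period 1: $783.75 +$10.97 interest = $794.72; pay $88.22 (+ $35.00 fee) → $706.50
Payment period 2: $706.50 +$10.97 interest = $717.47; pay $104.34 → $613.13

$613.13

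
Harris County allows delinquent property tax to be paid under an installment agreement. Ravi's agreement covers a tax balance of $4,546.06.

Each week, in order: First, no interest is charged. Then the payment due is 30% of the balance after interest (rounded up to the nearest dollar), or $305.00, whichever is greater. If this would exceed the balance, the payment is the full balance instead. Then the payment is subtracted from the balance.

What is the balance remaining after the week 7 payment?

$152.06

# | Opening | Payment | End bal
1 | $4,546.06 | $1,364.00 | $3,182.06
2 | $3,182.06 | $955.00 | $2,227.06
3 | $2,227.06 | $669.00 | $1,558.06
4 | $1,558.06 | $468.00 | $1,090.06
5 | $1,090.06 | $328.00 | $762.06
6 | $762.06 | $305.00 | $457.06
7 | $457.06 | $305.00 | $152.06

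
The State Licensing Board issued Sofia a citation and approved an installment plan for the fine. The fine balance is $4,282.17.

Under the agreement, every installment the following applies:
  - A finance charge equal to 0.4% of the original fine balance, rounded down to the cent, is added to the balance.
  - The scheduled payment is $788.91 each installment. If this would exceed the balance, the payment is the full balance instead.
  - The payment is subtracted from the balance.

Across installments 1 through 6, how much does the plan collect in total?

Installment 1: opening $4,282.17; interest $17.12 → $4,299.29; payment $788.91; balance $3,510.38
Installment 2: opening $3,510.38; interest $17.12 → $3,527.50; payment $788.91; balance $2,738.59
Installment 3: opening $2,738.59; interest $17.12 → $2,755.71; payment $788.91; balance $1,966.80
Installment 4: opening $1,966.80; interest $17.12 → $1,983.92; payment $788.91; balance $1,195.01
Installment 5: opening $1,195.01; interest $17.12 → $1,212.13; payment $788.91; balance $423.22
Installment 6: opening $423.22; interest $17.12 → $440.34; payment $440.34; balance $0.00
Total paid: $4,384.89

$4,384.89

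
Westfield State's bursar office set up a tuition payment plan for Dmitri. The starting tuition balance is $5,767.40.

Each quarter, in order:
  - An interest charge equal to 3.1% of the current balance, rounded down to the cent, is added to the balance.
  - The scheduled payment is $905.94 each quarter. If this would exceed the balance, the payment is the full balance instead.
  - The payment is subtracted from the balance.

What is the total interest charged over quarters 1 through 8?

Quarter 1: $5,767.40 +$178.78 interest = $5,946.18; pay $905.94 → $5,040.24
Quarter 2: $5,040.24 +$156.24 interest = $5,196.48; pay $905.94 → $4,290.54
Quarter 3: $4,290.54 +$133.00 interest = $4,423.54; pay $905.94 → $3,517.60
Quarter 4: $3,517.60 +$109.04 interest = $3,626.64; pay $905.94 → $2,720.70
Quarter 5: $2,720.70 +$84.34 interest = $2,805.04; pay $905.94 → $1,899.10
Quarter 6: $1,899.10 +$58.87 interest = $1,957.97; pay $905.94 → $1,052.03
Quarter 7: $1,052.03 +$32.61 interest = $1,084.64; pay $905.94 → $178.70
Quarter 8: $178.70 +$5.53 interest = $184.23; pay $184.23 → $0.00
Total interest: $178.78 + $156.24 + $133.00 + $109.04 + $84.34 + $58.87 + $32.61 + $5.53 = $758.41

$758.41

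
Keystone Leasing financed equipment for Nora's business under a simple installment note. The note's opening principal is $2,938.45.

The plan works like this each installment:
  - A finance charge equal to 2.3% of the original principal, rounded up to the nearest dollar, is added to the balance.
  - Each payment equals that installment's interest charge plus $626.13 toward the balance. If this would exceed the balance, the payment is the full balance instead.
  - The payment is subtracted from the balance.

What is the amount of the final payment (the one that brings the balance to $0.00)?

$501.93

# | Opening | Interest | Payment | End bal
1 | $2,938.45 | $68.00 | $694.13 | $2,312.32
2 | $2,312.32 | $68.00 | $694.13 | $1,686.19
3 | $1,686.19 | $68.00 | $694.13 | $1,060.06
4 | $1,060.06 | $68.00 | $694.13 | $433.93
5 | $433.93 | $68.00 | $501.93 | $0.00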